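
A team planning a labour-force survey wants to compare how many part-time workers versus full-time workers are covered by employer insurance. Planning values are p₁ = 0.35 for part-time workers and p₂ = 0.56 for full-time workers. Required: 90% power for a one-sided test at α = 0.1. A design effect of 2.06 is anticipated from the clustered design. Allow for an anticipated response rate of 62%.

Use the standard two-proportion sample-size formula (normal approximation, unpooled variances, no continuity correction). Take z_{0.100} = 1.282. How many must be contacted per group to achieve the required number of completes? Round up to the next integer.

n = 235 per group

n = (z_α + z_β)² · [p₁(1−p₁) + p₂(1−p₂)] / (p₁ − p₂)²
  = (1.282 + 1.282)² · (0.35·0.65 + 0.56·0.44) / (-0.21)²
  = (2.564)² · (0.2275 + 0.2464) / 0.0441
  = 6.5741 · 0.4739 / 0.0441
  = 70.65
Design effect: 2.06 × 70.65 = 145.53.
Adjust for 62% response: 145.53 / 0.62 = 234.73.
Round up → n = 235 per group.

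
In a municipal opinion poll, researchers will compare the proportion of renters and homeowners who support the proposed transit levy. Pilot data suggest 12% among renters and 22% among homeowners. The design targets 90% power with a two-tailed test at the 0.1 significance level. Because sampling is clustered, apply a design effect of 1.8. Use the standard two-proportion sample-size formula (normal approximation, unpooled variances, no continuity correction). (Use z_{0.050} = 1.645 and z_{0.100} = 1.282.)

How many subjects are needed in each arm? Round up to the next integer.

n = (z_{α/2} + z_β)² · [p₁(1−p₁) + p₂(1−p₂)] / (p₁ − p₂)²
  = (1.645 + 1.282)² · (0.12·0.88 + 0.22·0.78) / (-0.10)²
  = (2.927)² · (0.1056 + 0.1716) / 0.0100
  = 8.5673 · 0.2772 / 0.0100
  = 237.49
Design effect: 1.8 × 237.49 = 427.48.
Round up → n = 428 per group.

n = 428 per group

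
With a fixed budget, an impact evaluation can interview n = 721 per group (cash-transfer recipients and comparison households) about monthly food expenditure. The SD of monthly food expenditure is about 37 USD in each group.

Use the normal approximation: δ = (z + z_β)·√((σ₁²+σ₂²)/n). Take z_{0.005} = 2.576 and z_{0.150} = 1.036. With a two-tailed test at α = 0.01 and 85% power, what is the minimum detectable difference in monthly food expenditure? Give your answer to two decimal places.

Minimum detectable difference ≈ 7.04 USD

δ = (z_{α/2} + z_β) · √((σ₁²+σ₂²)/n)
  = (2.576 + 1.036) · √(2738/721)
  = 3.612 · √3.7975
  = 3.612 · 1.9487
  = 7.0388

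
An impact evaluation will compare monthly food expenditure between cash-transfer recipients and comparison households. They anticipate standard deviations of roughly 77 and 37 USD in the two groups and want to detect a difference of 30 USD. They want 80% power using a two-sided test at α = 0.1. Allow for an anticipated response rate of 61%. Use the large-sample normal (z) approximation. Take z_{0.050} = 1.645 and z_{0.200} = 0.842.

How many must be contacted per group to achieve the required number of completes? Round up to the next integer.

n = 83 per group

n = (z_{α/2} + z_β)² · (σ₁² + σ₂²) / δ²
  = (1.645 + 0.842)² · (77² + 37² = 7298) / 30²
  = 6.1852 · 7298 / 900
  = 50.15
Adjust for 61% response: 50.15 / 0.61 = 82.22.
Round up → n = 83 per group.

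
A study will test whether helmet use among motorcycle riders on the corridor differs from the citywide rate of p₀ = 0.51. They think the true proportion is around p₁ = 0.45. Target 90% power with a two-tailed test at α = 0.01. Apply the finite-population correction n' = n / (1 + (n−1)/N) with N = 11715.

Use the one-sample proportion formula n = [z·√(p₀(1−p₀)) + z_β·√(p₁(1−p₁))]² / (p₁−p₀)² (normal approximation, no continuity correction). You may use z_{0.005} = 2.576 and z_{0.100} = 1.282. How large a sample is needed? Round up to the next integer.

n = [z_{α/2}·√(p₀q₀) + z_β·√(p₁q₁)]² / (p₁ − p₀)²
  = [2.576·√(0.51·0.49) + 1.282·√(0.45·0.55)]² / (-0.06)²
  = [2.576·0.4999 + 1.282·0.4975]² / 0.0036
  = [1.9255]² / 0.0036
  = 1029.91
Finite-population correction (N = 11715): 1029.91 / (1 + (1029.91 − 1)/11715) = 946.75.
Round up → n = 947.

n = 947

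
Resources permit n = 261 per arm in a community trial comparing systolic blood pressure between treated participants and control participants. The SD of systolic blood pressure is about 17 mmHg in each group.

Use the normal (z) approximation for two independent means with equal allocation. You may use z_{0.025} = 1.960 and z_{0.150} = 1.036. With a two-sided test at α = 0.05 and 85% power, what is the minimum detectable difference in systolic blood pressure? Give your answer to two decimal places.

δ = (z_{α/2} + z_β) · √((σ₁²+σ₂²)/n)
  = (1.960 + 1.036) · √(578/261)
  = 2.996 · √2.2146
  = 2.996 · 1.4881
  = 4.4585

Minimum detectable difference ≈ 4.46 mmHg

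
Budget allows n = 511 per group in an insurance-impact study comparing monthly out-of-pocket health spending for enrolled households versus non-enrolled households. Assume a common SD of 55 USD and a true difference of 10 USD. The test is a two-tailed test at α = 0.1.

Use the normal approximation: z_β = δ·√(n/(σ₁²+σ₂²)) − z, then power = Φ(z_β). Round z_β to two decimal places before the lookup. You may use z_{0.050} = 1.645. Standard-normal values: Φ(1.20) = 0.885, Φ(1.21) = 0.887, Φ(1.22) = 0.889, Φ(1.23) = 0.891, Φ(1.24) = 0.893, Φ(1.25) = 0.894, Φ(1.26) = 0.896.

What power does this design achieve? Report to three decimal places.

z_β = δ·√(n/(σ₁²+σ₂²)) − z_{α/2}
    = 10 · √(511/6050) − 1.645
    = 10 · 0.29062 − 1.645
    = 2.9062 − 1.645 = 1.2612 → 1.26
Power = Φ(1.26) = 0.896.

Power ≈ 0.896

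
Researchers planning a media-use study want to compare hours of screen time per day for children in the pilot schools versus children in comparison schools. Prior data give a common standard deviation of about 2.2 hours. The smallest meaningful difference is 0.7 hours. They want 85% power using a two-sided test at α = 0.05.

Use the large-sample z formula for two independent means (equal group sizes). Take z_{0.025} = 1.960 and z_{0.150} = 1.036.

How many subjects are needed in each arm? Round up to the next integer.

n = 178 per group

n = (z_{α/2} + z_β)² · (σ₁² + σ₂²) / δ²
  = (1.960 + 1.036)² · (2·2.2² = 9.68) / 0.7²
  = 8.9760 · 9.68 / 0.49
  = 177.32
Round up → n = 178 per group.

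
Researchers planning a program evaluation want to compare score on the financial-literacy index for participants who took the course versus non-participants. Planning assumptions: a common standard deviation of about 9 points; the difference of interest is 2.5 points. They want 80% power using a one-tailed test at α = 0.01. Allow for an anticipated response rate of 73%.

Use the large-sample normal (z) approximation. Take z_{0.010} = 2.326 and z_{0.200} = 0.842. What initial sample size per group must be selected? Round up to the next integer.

n = (z_α + z_β)² · (σ₁² + σ₂²) / δ²
  = (2.326 + 0.842)² · (2·9² = 162) / 2.5²
  = 10.0362 · 162 / 6.25
  = 260.14
Adjust for 73% response: 260.14 / 0.73 = 356.35.
Round up → n = 357 per group.

n = 357 per group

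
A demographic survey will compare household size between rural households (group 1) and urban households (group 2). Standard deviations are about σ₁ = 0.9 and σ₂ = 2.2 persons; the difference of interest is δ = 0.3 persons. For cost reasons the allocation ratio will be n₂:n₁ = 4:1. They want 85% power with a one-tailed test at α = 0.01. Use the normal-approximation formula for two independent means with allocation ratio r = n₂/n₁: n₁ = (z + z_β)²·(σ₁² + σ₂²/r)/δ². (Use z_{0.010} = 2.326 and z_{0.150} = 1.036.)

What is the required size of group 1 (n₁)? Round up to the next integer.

n₁ = (z_α + z_β)² · (σ₁² + σ₂²/r) / δ²
   = (2.326 + 1.036)² · (0.9² + 2.2²/4) / 0.3²
   = 11.3030 · (0.81 + 1.21) / 0.09
   = 11.3030 · 2.02 / 0.09
   = 253.69
Round up → n₁ = 254; n₂ = r·n₁ = 4 × 254 = 1016.

n₁ = 254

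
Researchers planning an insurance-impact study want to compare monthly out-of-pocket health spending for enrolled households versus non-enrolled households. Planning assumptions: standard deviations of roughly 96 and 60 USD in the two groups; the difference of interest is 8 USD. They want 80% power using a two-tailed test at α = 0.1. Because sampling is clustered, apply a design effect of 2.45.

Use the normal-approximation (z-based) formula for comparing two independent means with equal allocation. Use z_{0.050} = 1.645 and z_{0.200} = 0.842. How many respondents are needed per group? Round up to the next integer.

n = (z_{α/2} + z_β)² · (σ₁² + σ₂²) / δ²
  = (1.645 + 0.842)² · (96² + 60² = 12816) / 8²
  = 6.1852 · 12816 / 64
  = 1238.58
Design effect: 2.45 × 1238.58 = 3034.52.
Round up → n = 3035 per group.

n = 3035 per group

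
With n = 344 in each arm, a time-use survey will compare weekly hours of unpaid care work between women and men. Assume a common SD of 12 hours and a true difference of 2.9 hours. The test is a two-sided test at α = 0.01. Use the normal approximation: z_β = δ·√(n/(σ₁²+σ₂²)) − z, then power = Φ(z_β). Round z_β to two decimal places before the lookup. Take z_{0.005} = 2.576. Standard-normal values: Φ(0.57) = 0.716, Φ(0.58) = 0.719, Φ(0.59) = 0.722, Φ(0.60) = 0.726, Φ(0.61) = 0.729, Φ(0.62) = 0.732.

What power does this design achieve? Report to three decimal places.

z_β = δ·√(n/(σ₁²+σ₂²)) − z_{α/2}
    = 2.9 · √(344/288) − 2.576
    = 2.9 · 1.09291 − 2.576
    = 3.1694 − 2.576 = 0.5934 → 0.59
Power = Φ(0.59) = 0.722.

Power ≈ 0.722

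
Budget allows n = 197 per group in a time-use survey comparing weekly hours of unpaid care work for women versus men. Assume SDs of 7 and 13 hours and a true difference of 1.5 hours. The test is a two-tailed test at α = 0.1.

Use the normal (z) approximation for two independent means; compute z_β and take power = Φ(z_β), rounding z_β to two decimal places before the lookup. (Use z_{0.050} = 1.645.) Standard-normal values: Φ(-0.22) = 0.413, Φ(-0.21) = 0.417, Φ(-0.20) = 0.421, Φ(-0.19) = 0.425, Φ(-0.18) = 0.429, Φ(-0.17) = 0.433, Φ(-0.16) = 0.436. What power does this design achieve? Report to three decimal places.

Power ≈ 0.413

z_β = δ·√(n/(σ₁²+σ₂²)) − z_{α/2}
    = 1.5 · √(197/218) − 1.645
    = 1.5 · 0.95062 − 1.645
    = 1.4259 − 1.645 = -0.2191 → -0.22
Power = Φ(-0.22) = 0.413.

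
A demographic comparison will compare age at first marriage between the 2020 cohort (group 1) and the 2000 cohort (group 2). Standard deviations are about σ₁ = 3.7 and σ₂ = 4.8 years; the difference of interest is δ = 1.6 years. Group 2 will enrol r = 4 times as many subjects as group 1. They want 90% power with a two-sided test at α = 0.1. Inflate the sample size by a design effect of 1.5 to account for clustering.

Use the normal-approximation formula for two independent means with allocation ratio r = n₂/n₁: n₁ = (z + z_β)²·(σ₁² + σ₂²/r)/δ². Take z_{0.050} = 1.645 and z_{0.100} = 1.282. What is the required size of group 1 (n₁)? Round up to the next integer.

n₁ = (z_{α/2} + z_β)² · (σ₁² + σ₂²/r) / δ²
   = (1.645 + 1.282)² · (3.7² + 4.8²/4) / 1.6²
   = 8.5673 · (13.69 + 5.76) / 2.56
   = 8.5673 · 19.45 / 2.56
   = 65.09
Design effect: 1.5 × 65.09 = 97.64.
Round up → n₁ = 98; n₂ = r·n₁ = 4 × 98 = 392.

n₁ = 98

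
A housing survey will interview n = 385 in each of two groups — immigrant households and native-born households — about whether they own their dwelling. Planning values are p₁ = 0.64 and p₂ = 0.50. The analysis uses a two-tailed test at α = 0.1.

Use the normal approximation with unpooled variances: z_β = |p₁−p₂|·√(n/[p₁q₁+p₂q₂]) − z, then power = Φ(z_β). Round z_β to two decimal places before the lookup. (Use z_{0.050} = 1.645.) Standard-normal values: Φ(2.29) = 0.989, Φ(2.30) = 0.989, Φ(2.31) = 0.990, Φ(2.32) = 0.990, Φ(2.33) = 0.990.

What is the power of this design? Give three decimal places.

Power ≈ 0.990

z_β = |p₁−p₂|·√(n/[p₁q₁+p₂q₂]) − z_{α/2}
    = 0.14 · √(385/0.4804) − 1.645
    = 0.14 · 28.3093 − 1.645
    = 3.9633 − 1.645 = 2.3183 → 2.32
Power = Φ(2.32) = 0.990.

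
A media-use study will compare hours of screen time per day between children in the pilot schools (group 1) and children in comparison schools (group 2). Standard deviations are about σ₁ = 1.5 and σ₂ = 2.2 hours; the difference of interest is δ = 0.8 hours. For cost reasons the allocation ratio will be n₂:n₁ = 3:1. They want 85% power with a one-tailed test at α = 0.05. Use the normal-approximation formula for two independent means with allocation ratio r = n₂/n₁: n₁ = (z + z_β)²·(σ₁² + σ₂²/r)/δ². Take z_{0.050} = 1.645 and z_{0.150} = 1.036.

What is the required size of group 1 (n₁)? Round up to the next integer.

n₁ = 44

n₁ = (z_α + z_β)² · (σ₁² + σ₂²/r) / δ²
   = (1.645 + 1.036)² · (1.5² + 2.2²/3) / 0.8²
   = 7.1878 · (2.25 + 1.6133) / 0.64
   = 7.1878 · 3.8633 / 0.64
   = 43.39
Round up → n₁ = 44; n₂ = r·n₁ = 3 × 44 = 132.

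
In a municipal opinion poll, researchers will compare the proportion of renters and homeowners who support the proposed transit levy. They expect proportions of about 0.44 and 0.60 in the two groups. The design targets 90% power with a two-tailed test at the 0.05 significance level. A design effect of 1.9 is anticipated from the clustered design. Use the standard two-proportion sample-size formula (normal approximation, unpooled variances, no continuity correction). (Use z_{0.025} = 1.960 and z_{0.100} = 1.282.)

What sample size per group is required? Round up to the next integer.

n = 380 per group

n = (z_{α/2} + z_β)² · [p₁(1−p₁) + p₂(1−p₂)] / (p₁ − p₂)²
  = (1.960 + 1.282)² · (0.44·0.56 + 0.60·0.40) / (-0.16)²
  = (3.242)² · (0.2464 + 0.2400) / 0.0256
  = 10.5106 · 0.4864 / 0.0256
  = 199.70
Design effect: 1.9 × 199.70 = 379.43.
Round up → n = 380 per group.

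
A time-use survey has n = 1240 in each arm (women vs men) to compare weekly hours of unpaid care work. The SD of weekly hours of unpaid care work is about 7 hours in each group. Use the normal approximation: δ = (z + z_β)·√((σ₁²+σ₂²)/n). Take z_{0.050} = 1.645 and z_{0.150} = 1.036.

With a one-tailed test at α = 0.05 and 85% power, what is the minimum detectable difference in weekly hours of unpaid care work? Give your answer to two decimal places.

Minimum detectable difference ≈ 0.75 hours

δ = (z_α + z_β) · √((σ₁²+σ₂²)/n)
  = (1.645 + 1.036) · √(98/1240)
  = 2.681 · √0.07903
  = 2.681 · 0.2811
  = 0.7537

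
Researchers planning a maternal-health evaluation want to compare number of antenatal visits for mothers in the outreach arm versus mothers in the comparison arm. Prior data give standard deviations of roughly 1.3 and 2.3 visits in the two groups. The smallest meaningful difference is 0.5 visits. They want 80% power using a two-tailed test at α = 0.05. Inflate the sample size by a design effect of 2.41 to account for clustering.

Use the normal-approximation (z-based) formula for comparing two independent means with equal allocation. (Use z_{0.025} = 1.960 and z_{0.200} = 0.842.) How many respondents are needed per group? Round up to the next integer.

n = (z_{α/2} + z_β)² · (σ₁² + σ₂²) / δ²
  = (1.960 + 0.842)² · (1.3² + 2.3² = 6.98) / 0.5²
  = 7.8512 · 6.98 / 0.25
  = 219.21
Design effect: 2.41 × 219.21 = 528.29.
Round up → n = 529 per group.

n = 529 per group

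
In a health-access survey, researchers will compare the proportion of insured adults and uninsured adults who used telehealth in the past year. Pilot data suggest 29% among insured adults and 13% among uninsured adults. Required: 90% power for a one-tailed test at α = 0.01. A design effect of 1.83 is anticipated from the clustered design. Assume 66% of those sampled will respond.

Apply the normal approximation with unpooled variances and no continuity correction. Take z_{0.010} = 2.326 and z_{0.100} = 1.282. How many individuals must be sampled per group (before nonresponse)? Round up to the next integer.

n = (z_α + z_β)² · [p₁(1−p₁) + p₂(1−p₂)] / (p₁ − p₂)²
  = (2.326 + 1.282)² · (0.29·0.71 + 0.13·0.87) / (0.16)²
  = (3.608)² · (0.2059 + 0.1131) / 0.0256
  = 13.0177 · 0.3190 / 0.0256
  = 162.21
Design effect: 1.83 × 162.21 = 296.85.
Adjust for 66% response: 296.85 / 0.66 = 449.77.
Round up → n = 450 per group.

n = 450 per group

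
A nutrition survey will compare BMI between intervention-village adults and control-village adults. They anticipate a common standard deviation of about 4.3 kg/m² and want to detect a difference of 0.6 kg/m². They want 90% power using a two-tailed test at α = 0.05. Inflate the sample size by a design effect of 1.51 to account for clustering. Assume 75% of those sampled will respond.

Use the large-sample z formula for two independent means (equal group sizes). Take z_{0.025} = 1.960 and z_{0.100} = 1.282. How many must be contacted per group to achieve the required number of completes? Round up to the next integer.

n = (z_{α/2} + z_β)² · (σ₁² + σ₂²) / δ²
  = (1.960 + 1.282)² · (2·4.3² = 36.98) / 0.6²
  = 10.5106 · 36.98 / 0.36
  = 1079.67
Design effect: 1.51 × 1079.67 = 1630.30.
Adjust for 75% response: 1630.30 / 0.75 = 2173.73.
Round up → n = 2174 per group.

n = 2174 per group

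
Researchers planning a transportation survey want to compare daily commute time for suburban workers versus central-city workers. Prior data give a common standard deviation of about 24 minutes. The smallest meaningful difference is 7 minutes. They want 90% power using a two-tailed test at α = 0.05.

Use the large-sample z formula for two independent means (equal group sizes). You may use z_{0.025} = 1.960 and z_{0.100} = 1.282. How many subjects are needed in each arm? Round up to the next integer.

n = (z_{α/2} + z_β)² · (σ₁² + σ₂²) / δ²
  = (1.960 + 1.282)² · (2·24² = 1152) / 7²
  = 10.5106 · 1152 / 49
  = 247.11
Round up → n = 248 per group.

n = 248 per group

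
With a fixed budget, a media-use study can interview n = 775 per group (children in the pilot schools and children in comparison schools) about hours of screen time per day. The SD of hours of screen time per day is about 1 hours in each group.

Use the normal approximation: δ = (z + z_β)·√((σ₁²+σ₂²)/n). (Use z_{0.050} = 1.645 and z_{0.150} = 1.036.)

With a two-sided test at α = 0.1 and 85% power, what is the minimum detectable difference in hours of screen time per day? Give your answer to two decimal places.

δ = (z_{α/2} + z_β) · √((σ₁²+σ₂²)/n)
  = (1.645 + 1.036) · √(2/775)
  = 2.681 · √0.00258
  = 2.681 · 0.0508
  = 0.1362

Minimum detectable difference ≈ 0.14 hours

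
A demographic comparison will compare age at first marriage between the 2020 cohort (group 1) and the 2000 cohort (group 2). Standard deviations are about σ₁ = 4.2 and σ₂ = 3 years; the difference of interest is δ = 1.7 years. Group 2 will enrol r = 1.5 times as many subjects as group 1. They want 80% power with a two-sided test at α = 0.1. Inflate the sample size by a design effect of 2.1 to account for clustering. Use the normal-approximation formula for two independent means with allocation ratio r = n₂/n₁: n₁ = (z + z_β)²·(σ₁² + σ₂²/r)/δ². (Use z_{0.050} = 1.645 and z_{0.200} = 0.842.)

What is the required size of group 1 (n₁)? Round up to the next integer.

n₁ = (z_{α/2} + z_β)² · (σ₁² + σ₂²/r) / δ²
   = (1.645 + 0.842)² · (4.2² + 3²/1.5) / 1.7²
   = 6.1852 · (17.64 + 6) / 2.89
   = 6.1852 · 23.64 / 2.89
   = 50.59
Design effect: 2.1 × 50.59 = 106.25.
Round up → n₁ = 107; n₂ = r·n₁ = 1.5 × 107 = 161.

n₁ = 107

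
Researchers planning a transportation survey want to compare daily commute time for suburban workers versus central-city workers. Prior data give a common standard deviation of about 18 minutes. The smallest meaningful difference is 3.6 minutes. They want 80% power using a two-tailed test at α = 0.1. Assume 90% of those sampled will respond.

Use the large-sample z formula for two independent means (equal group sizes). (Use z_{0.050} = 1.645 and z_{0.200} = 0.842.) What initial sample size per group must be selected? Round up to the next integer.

n = (z_{α/2} + z_β)² · (σ₁² + σ₂²) / δ²
  = (1.645 + 0.842)² · (2·18² = 648) / 3.6²
  = 6.1852 · 648 / 12.96
  = 309.26
Adjust for 90% response: 309.26 / 0.90 = 343.62.
Round up → n = 344 per group.

n = 344 per group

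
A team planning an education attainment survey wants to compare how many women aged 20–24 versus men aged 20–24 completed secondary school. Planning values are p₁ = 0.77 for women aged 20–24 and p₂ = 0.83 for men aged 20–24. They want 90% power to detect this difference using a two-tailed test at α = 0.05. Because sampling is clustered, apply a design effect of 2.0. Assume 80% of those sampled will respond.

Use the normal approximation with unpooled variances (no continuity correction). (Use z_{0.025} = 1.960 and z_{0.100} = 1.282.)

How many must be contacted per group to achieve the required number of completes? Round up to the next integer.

n = 2323 per group

n = (z_{α/2} + z_β)² · [p₁(1−p₁) + p₂(1−p₂)] / (p₁ − p₂)²
  = (1.960 + 1.282)² · (0.77·0.23 + 0.83·0.17) / (-0.06)²
  = (3.242)² · (0.1771 + 0.1411) / 0.0036
  = 10.5106 · 0.3182 / 0.0036
  = 929.02
Design effect: 2.0 × 929.02 = 1858.03.
Adjust for 80% response: 1858.03 / 0.80 = 2322.54.
Round up → n = 2323 per group.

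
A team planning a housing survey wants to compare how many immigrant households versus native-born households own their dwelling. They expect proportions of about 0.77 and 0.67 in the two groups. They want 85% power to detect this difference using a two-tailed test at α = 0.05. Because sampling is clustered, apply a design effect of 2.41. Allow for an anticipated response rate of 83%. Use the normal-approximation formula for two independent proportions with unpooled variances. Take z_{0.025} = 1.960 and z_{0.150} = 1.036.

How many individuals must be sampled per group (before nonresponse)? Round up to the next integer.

n = (z_{α/2} + z_β)² · [p₁(1−p₁) + p₂(1−p₂)] / (p₁ − p₂)²
  = (1.960 + 1.036)² · (0.77·0.23 + 0.67·0.33) / (0.10)²
  = (2.996)² · (0.1771 + 0.2211) / 0.0100
  = 8.9760 · 0.3982 / 0.0100
  = 357.42
Design effect: 2.41 × 357.42 = 861.39.
Adjust for 83% response: 861.39 / 0.83 = 1037.82.
Round up → n = 1038 per group.

n = 1038 per group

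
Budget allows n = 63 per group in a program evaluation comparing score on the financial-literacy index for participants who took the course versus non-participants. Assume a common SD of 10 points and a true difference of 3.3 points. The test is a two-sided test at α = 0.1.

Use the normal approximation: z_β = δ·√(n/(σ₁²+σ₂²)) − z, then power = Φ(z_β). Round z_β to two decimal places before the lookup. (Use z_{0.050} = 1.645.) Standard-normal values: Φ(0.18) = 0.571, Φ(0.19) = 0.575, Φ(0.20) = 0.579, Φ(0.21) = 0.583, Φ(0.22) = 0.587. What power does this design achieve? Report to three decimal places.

z_β = δ·√(n/(σ₁²+σ₂²)) − z_{α/2}
    = 3.3 · √(63/200) − 1.645
    = 3.3 · 0.56125 − 1.645
    = 1.8521 − 1.645 = 0.2071 → 0.21
Power = Φ(0.21) = 0.583.

Power ≈ 0.583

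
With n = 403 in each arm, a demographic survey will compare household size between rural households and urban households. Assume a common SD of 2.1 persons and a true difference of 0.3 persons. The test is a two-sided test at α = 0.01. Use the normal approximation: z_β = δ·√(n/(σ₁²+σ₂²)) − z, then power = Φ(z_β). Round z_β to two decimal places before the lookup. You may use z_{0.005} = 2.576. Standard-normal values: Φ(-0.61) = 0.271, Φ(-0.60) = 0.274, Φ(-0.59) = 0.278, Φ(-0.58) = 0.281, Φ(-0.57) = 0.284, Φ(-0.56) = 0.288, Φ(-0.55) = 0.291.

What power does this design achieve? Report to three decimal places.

z_β = δ·√(n/(σ₁²+σ₂²)) − z_{α/2}
    = 0.3 · √(403/8.82) − 2.576
    = 0.3 · 6.75956 − 2.576
    = 2.0279 − 2.576 = -0.5481 → -0.55
Power = Φ(-0.55) = 0.291.

Power ≈ 0.291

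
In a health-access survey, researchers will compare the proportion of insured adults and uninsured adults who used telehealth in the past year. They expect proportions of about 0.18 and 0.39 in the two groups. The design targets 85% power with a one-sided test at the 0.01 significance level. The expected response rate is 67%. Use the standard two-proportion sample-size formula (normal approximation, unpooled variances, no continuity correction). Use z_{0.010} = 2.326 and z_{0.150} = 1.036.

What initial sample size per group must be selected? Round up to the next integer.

n = (z_α + z_β)² · [p₁(1−p₁) + p₂(1−p₂)] / (p₁ − p₂)²
  = (2.326 + 1.036)² · (0.18·0.82 + 0.39·0.61) / (-0.21)²
  = (3.362)² · (0.1476 + 0.2379) / 0.0441
  = 11.3030 · 0.3855 / 0.0441
  = 98.81
Adjust for 67% response: 98.81 / 0.67 = 147.47.
Round up → n = 148 per group.

n = 148 per group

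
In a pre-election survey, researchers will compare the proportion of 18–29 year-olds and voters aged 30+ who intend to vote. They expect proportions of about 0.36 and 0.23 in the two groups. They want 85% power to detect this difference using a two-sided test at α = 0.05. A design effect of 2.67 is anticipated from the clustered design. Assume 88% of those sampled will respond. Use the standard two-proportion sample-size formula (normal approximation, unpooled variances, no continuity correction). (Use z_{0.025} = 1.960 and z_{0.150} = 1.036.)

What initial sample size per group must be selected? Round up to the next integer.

n = (z_{α/2} + z_β)² · [p₁(1−p₁) + p₂(1−p₂)] / (p₁ − p₂)²
  = (1.960 + 1.036)² · (0.36·0.64 + 0.23·0.77) / (0.13)²
  = (2.996)² · (0.2304 + 0.1771) / 0.0169
  = 8.9760 · 0.4075 / 0.0169
  = 216.43
Design effect: 2.67 × 216.43 = 577.88.
Adjust for 88% response: 577.88 / 0.88 = 656.68.
Round up → n = 657 per group.

n = 657 per group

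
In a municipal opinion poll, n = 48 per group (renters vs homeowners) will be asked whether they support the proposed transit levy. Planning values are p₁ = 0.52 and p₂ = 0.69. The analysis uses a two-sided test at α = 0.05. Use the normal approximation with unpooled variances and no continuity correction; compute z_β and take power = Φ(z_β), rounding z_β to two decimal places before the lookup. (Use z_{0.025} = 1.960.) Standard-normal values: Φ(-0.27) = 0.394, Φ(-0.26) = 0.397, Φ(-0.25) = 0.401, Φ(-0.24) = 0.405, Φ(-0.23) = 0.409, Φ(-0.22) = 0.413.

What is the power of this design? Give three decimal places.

Power ≈ 0.409

z_β = |p₁−p₂|·√(n/[p₁q₁+p₂q₂]) − z_{α/2}
    = 0.17 · √(48/0.4635) − 1.960
    = 0.17 · 10.1764 − 1.960
    = 1.7300 − 1.960 = -0.2300 → -0.23
Power = Φ(-0.23) = 0.409.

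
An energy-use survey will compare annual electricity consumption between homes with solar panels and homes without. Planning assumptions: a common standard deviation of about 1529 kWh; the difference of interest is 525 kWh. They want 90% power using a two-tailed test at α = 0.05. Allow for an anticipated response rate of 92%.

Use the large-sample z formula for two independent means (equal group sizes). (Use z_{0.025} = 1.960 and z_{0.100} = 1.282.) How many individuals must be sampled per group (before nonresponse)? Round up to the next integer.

n = 194 per group

n = (z_{α/2} + z_β)² · (σ₁² + σ₂²) / δ²
  = (1.960 + 1.282)² · (2·1529² = 4675682) / 525²
  = 10.5106 · 4675682 / 275625
  = 178.30
Adjust for 92% response: 178.30 / 0.92 = 193.80.
Round up → n = 194 per group.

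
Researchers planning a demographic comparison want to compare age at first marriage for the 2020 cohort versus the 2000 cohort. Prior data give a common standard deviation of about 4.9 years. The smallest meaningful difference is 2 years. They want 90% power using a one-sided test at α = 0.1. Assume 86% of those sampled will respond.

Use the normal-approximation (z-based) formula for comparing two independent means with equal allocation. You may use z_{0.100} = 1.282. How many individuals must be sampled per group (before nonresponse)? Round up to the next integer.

n = 92 per group

n = (z_α + z_β)² · (σ₁² + σ₂²) / δ²
  = (1.282 + 1.282)² · (2·4.9² = 48.02) / 2²
  = 6.5741 · 48.02 / 4
  = 78.92
Adjust for 86% response: 78.92 / 0.86 = 91.77.
Round up → n = 92 per group.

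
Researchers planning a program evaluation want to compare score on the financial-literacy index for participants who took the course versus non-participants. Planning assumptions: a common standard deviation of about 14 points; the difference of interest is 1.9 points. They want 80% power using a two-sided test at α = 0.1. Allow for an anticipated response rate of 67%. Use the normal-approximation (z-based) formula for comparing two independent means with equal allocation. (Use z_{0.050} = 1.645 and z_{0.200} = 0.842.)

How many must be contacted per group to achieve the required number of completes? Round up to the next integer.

n = 1003 per group

n = (z_{α/2} + z_β)² · (σ₁² + σ₂²) / δ²
  = (1.645 + 0.842)² · (2·14² = 392) / 1.9²
  = 6.1852 · 392 / 3.61
  = 671.63
Adjust for 67% response: 671.63 / 0.67 = 1002.43.
Round up → n = 1003 per group.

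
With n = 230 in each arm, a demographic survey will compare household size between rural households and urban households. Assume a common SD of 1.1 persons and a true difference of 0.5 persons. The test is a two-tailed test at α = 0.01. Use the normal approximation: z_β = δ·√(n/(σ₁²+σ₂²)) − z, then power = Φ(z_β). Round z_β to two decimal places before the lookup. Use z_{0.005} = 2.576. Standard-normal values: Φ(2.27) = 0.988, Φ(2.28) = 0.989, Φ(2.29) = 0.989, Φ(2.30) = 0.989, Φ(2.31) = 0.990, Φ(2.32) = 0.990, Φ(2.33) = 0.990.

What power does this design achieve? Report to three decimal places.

z_β = δ·√(n/(σ₁²+σ₂²)) − z_{α/2}
    = 0.5 · √(230/2.42) − 2.576
    = 0.5 · 9.74891 − 2.576
    = 4.8745 − 2.576 = 2.2985 → 2.30
Power = Φ(2.30) = 0.989.

Power ≈ 0.989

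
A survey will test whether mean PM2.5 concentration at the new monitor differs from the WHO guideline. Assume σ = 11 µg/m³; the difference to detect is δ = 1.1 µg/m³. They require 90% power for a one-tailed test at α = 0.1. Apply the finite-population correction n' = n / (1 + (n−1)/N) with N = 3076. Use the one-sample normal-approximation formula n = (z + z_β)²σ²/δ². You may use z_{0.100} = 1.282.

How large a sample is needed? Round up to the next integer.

n = 542

n = (z_α + z_β)² · σ² / δ²
  = (1.282 + 1.282)² · 11² / 1.1²
  = 6.5741 · 121 / 1.21
  = 657.41
Finite-population correction (N = 3076): 657.41 / (1 + (657.41 − 1)/3076) = 541.79.
Round up → n = 542.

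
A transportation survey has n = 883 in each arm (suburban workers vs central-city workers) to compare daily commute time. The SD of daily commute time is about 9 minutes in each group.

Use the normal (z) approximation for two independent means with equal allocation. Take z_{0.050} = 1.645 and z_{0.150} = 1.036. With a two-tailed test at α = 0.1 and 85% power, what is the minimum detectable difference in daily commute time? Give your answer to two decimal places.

Minimum detectable difference ≈ 1.15 minutes

δ = (z_{α/2} + z_β) · √((σ₁²+σ₂²)/n)
  = (1.645 + 1.036) · √(162/883)
  = 2.681 · √0.18347
  = 2.681 · 0.4283
  = 1.1483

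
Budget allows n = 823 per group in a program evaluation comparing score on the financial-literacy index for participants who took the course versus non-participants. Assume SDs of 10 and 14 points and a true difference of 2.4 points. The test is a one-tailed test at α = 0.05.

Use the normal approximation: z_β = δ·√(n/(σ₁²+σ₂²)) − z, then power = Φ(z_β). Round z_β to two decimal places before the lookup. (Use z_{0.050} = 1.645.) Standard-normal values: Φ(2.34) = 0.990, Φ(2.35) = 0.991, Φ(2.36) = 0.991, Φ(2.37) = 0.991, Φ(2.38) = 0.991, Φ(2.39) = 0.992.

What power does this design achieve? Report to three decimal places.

z_β = δ·√(n/(σ₁²+σ₂²)) − z_α
    = 2.4 · √(823/296) − 1.645
    = 2.4 · 1.66745 − 1.645
    = 4.0019 − 1.645 = 2.3569 → 2.36
Power = Φ(2.36) = 0.991.

Power ≈ 0.991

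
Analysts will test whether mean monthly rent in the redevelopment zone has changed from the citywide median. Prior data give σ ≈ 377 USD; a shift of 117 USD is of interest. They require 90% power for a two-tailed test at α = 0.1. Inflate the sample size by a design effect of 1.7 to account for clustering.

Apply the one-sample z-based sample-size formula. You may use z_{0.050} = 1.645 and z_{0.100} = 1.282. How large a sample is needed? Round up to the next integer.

n = (z_{α/2} + z_β)² · σ² / δ²
  = (1.645 + 1.282)² · 377² / 117²
  = 8.5673 · 142129 / 13689
  = 88.95
Design effect: 1.7 × 88.95 = 151.22.
Round up → n = 152.

n = 152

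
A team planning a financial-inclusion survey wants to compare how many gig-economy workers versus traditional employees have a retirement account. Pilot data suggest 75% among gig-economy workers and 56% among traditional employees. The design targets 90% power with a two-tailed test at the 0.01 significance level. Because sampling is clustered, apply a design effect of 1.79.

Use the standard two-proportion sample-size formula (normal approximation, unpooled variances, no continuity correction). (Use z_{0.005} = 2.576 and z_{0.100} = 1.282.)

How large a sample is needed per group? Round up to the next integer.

n = (z_{α/2} + z_β)² · [p₁(1−p₁) + p₂(1−p₂)] / (p₁ − p₂)²
  = (2.576 + 1.282)² · (0.75·0.25 + 0.56·0.44) / (0.19)²
  = (3.858)² · (0.1875 + 0.2464) / 0.0361
  = 14.8842 · 0.4339 / 0.0361
  = 178.90
Design effect: 1.79 × 178.90 = 320.23.
Round up → n = 321 per group.

n = 321 per group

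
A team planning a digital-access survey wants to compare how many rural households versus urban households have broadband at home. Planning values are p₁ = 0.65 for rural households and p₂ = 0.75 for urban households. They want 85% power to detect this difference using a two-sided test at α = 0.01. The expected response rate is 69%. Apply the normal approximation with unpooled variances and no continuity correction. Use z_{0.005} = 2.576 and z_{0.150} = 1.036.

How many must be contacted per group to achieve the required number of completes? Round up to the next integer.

n = 785 per group

n = (z_{α/2} + z_β)² · [p₁(1−p₁) + p₂(1−p₂)] / (p₁ − p₂)²
  = (2.576 + 1.036)² · (0.65·0.35 + 0.75·0.25) / (-0.10)²
  = (3.612)² · (0.2275 + 0.1875) / 0.0100
  = 13.0465 · 0.4150 / 0.0100
  = 541.43
Adjust for 69% response: 541.43 / 0.69 = 784.68.
Round up → n = 785 per group.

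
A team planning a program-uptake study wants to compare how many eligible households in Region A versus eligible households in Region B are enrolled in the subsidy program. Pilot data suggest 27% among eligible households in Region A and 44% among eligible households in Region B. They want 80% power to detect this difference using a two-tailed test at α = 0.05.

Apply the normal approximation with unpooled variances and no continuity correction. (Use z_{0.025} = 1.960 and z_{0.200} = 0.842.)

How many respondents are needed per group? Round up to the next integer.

n = (z_{α/2} + z_β)² · [p₁(1−p₁) + p₂(1−p₂)] / (p₁ − p₂)²
  = (1.960 + 0.842)² · (0.27·0.73 + 0.44·0.56) / (-0.17)²
  = (2.802)² · (0.1971 + 0.2464) / 0.0289
  = 7.8512 · 0.4435 / 0.0289
  = 120.48
Round up → n = 121 per group.

n = 121 per group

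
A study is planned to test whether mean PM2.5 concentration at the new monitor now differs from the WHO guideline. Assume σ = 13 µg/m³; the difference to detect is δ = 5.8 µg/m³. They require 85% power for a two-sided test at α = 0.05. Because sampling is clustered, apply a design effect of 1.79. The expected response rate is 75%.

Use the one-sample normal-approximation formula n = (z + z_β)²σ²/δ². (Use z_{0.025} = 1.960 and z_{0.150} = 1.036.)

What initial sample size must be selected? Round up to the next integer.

n = (z_{α/2} + z_β)² · σ² / δ²
  = (1.960 + 1.036)² · 13² / 5.8²
  = 8.9760 · 169 / 33.64
  = 45.09
Design effect: 1.79 × 45.09 = 80.72.
Adjust for 75% response: 80.72 / 0.75 = 107.62.
Round up → n = 108.

n = 108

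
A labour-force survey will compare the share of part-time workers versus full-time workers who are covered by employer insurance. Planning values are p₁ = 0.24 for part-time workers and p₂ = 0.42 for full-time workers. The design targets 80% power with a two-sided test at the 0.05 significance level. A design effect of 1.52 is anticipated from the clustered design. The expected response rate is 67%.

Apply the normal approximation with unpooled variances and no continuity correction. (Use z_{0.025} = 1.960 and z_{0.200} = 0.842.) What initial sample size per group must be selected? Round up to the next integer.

n = 235 per group

n = (z_{α/2} + z_β)² · [p₁(1−p₁) + p₂(1−p₂)] / (p₁ − p₂)²
  = (1.960 + 0.842)² · (0.24·0.76 + 0.42·0.58) / (-0.18)²
  = (2.802)² · (0.1824 + 0.2436) / 0.0324
  = 7.8512 · 0.4260 / 0.0324
  = 103.23
Design effect: 1.52 × 103.23 = 156.91.
Adjust for 67% response: 156.91 / 0.67 = 234.19.
Round up → n = 235 per group.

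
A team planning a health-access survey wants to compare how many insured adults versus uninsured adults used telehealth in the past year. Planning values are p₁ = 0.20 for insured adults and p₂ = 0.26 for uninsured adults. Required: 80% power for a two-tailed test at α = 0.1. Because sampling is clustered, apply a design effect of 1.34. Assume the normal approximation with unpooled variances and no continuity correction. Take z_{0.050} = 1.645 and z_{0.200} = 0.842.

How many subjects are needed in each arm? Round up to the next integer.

n = 812 per group

n = (z_{α/2} + z_β)² · [p₁(1−p₁) + p₂(1−p₂)] / (p₁ − p₂)²
  = (1.645 + 0.842)² · (0.20·0.80 + 0.26·0.74) / (-0.06)²
  = (2.487)² · (0.1600 + 0.1924) / 0.0036
  = 6.1852 · 0.3524 / 0.0036
  = 605.46
Design effect: 1.34 × 605.46 = 811.32.
Round up → n = 812 per group.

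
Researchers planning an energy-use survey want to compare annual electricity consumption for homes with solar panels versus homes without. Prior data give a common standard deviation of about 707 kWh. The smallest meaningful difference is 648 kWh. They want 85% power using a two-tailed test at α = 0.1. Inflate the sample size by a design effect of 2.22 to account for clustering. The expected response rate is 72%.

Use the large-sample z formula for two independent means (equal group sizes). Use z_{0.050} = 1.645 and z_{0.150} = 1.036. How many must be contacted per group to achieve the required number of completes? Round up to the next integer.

n = (z_{α/2} + z_β)² · (σ₁² + σ₂²) / δ²
  = (1.645 + 1.036)² · (2·707² = 999698) / 648²
  = 7.1878 · 999698 / 419904
  = 17.11
Design effect: 2.22 × 17.11 = 37.99.
Adjust for 72% response: 37.99 / 0.72 = 52.76.
Round up → n = 53 per group.

n = 53 per group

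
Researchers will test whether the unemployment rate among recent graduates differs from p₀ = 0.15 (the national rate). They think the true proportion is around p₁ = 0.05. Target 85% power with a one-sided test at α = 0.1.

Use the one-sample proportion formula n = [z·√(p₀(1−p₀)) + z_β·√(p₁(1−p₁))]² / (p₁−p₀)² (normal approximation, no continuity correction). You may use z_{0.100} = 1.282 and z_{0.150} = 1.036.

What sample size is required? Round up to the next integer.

n = [z_α·√(p₀q₀) + z_β·√(p₁q₁)]² / (p₁ − p₀)²
  = [1.282·√(0.15·0.85) + 1.036·√(0.05·0.95)]² / (-0.10)²
  = [1.282·0.3571 + 1.036·0.2179]² / 0.0100
  = [0.6836]² / 0.0100
  = 46.72
Round up → n = 47.

n = 47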